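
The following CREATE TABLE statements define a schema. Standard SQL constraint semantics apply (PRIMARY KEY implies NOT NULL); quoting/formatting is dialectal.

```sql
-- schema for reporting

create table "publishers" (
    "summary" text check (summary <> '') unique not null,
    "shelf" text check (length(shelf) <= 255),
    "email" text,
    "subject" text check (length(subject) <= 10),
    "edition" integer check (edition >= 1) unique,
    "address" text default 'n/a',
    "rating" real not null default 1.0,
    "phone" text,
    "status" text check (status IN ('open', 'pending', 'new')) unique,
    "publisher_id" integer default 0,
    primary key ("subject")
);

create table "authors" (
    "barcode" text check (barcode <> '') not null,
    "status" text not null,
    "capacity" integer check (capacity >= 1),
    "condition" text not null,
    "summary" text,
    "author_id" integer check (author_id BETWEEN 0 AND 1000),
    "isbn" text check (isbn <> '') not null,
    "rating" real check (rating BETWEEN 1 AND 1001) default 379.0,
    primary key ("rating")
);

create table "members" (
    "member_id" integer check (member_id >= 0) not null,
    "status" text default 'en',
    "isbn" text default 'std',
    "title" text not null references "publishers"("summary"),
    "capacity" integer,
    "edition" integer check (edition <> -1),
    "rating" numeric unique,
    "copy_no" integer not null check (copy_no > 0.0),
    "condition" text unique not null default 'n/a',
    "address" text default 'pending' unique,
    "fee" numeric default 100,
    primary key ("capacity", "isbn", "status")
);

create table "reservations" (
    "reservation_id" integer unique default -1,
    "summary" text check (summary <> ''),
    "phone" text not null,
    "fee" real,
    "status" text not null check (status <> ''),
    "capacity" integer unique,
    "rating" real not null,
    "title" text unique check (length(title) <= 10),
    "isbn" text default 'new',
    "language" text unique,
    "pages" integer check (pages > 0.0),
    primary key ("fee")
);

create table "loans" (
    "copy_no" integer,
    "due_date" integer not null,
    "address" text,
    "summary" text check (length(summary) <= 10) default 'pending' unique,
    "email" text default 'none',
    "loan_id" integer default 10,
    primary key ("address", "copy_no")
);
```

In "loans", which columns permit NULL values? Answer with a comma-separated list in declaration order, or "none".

- copy_no: part of the PRIMARY KEY, which implies NOT NULL → not nullable.
- due_date: declared NOT NULL → not nullable.
- address: part of the PRIMARY KEY, which implies NOT NULL → not nullable.
- summary: CHECK does not forbid NULL (a CHECK constraint passes when its expression is NULL) → nullable.
- email: DEFAULT only fills an omitted column; an explicit NULL is still allowed → nullable.
- loan_id: DEFAULT only fills an omitted column; an explicit NULL is still allowed → nullable.

summary, email, loan_id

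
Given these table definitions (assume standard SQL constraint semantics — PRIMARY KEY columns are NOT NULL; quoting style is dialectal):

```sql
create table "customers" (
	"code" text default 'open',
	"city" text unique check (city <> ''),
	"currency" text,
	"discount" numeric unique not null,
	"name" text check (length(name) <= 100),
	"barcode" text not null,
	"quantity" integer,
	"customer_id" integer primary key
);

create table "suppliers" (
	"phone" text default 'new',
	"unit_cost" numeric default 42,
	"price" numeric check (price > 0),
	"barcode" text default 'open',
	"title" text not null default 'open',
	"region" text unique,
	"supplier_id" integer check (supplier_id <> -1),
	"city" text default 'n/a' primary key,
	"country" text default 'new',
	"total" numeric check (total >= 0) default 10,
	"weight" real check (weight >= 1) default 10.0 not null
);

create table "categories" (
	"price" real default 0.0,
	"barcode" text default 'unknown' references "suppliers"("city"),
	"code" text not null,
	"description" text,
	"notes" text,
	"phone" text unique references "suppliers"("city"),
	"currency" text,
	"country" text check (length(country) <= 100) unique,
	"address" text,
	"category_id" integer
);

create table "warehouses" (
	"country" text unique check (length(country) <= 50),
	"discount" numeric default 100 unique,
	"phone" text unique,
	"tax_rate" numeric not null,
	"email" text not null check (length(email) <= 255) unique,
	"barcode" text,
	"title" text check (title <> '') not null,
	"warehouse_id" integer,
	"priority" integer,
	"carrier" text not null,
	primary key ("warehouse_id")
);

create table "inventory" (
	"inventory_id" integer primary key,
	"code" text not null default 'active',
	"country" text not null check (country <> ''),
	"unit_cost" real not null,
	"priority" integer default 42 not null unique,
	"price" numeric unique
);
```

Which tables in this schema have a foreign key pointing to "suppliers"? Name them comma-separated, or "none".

categories

- categories.barcode references suppliers(city).
- categories.phone references suppliers(city).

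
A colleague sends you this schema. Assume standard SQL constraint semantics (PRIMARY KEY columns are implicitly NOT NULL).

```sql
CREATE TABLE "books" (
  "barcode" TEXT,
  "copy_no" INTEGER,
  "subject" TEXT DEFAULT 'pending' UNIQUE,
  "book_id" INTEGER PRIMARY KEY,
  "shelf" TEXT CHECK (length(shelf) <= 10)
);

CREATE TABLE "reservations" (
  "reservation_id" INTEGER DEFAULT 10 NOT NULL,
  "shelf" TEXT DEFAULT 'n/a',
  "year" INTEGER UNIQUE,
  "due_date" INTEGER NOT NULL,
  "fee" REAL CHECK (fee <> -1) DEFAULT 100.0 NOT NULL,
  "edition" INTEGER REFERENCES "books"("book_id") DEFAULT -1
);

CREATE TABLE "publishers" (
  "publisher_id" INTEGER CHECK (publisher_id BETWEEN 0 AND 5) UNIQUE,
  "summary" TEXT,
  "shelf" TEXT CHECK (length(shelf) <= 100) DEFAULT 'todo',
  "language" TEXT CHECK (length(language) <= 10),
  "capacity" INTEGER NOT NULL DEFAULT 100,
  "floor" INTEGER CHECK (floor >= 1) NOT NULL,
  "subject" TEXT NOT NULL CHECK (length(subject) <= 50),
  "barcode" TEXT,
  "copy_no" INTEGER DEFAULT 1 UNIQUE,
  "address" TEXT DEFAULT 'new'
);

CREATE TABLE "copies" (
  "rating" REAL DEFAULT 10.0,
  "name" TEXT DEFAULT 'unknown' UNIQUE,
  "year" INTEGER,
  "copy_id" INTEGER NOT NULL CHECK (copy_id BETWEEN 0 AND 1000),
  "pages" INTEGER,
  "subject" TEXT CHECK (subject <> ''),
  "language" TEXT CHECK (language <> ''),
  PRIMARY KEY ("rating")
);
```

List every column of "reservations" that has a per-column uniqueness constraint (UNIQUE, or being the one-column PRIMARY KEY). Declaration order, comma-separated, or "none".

- reservation_id: no UNIQUE or single-column PK constraint.
- shelf: no UNIQUE or single-column PK constraint.
- year: declared UNIQUE → unique.
- due_date: no UNIQUE or single-column PK constraint.
- fee: no UNIQUE or single-column PK constraint.
- edition: no UNIQUE or single-column PK constraint.

year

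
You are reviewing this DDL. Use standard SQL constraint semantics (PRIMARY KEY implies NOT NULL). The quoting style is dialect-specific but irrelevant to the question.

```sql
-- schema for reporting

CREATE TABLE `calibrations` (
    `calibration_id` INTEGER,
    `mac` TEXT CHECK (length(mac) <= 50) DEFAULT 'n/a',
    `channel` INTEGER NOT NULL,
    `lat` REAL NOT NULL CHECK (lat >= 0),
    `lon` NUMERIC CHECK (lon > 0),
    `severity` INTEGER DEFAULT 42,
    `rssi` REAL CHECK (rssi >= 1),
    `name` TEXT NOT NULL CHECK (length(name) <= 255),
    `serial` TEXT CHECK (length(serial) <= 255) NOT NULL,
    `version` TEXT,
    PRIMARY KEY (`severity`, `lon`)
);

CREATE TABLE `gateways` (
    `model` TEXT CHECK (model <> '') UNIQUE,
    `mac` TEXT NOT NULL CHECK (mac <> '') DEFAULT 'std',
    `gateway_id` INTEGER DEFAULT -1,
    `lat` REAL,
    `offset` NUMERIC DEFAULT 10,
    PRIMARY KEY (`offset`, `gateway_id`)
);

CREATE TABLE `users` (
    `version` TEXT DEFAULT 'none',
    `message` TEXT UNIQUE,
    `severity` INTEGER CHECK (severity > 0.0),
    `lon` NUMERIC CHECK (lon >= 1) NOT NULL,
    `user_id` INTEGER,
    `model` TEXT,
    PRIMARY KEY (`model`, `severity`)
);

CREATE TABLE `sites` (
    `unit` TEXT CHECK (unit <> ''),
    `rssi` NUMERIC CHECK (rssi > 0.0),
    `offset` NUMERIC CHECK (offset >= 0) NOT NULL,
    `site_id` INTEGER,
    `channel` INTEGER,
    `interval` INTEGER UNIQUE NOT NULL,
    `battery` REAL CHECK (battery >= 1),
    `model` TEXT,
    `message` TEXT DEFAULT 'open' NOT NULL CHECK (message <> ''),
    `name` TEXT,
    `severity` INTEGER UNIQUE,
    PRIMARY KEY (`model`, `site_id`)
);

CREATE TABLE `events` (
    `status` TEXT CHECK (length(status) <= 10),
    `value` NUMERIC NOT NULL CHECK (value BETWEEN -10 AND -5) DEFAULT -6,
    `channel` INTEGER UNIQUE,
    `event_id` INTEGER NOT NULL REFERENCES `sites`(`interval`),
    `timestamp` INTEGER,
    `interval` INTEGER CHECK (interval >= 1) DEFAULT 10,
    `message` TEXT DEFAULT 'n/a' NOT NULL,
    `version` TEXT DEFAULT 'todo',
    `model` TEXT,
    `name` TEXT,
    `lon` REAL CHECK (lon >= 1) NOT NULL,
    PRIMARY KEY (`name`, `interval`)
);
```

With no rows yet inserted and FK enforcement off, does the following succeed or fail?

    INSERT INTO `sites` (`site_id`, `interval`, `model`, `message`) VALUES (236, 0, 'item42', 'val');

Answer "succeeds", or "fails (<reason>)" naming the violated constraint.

offset is omitted from the column list and has no DEFAULT, so it would receive NULL.
But offset is declared NOT NULL.

fails (NOT NULL on offset)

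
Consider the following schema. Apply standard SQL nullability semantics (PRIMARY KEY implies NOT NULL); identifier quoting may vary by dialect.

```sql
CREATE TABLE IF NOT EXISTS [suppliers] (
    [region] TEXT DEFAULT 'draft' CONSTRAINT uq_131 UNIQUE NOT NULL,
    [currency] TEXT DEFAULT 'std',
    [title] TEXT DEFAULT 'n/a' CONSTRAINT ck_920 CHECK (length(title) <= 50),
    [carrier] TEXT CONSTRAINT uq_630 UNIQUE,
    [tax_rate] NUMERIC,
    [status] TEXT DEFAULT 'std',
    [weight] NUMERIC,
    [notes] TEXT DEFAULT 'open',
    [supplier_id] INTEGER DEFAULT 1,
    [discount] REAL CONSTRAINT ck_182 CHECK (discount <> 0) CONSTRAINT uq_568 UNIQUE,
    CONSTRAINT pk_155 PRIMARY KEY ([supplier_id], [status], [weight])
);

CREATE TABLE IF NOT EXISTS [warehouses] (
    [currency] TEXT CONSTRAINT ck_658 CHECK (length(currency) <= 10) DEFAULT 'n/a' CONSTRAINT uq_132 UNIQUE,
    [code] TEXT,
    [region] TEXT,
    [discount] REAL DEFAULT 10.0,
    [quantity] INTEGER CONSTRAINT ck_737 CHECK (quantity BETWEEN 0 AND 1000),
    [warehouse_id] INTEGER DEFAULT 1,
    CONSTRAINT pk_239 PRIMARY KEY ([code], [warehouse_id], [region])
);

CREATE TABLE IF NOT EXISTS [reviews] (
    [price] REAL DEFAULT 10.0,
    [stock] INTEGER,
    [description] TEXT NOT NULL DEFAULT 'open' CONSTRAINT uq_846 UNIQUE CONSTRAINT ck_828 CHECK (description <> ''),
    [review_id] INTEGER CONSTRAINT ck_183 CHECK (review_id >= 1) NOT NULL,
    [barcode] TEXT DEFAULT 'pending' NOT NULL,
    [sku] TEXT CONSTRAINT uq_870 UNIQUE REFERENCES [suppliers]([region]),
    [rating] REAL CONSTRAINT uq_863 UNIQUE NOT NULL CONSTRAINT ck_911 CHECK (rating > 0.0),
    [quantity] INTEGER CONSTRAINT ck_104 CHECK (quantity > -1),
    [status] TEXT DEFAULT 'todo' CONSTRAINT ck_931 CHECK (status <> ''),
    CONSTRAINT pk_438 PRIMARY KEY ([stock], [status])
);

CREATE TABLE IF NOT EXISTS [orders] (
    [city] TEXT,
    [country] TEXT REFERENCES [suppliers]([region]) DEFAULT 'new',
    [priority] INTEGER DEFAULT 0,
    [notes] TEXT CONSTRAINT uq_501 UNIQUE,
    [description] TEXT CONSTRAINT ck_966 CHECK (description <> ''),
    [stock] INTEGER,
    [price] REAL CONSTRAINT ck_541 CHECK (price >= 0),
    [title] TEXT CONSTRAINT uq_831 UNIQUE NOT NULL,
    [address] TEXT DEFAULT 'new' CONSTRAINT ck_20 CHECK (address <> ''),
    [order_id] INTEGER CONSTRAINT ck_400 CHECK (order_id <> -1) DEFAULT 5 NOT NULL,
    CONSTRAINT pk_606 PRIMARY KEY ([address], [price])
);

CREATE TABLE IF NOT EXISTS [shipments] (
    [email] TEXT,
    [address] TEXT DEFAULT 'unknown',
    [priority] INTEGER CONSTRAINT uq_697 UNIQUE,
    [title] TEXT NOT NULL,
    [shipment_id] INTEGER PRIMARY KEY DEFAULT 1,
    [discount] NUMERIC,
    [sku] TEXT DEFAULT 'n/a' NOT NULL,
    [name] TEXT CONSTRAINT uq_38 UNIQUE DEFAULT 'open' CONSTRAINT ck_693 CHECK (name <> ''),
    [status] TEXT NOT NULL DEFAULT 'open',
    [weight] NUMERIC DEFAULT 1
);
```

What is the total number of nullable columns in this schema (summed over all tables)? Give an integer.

suppliers: 6 nullable (currency, title, carrier, tax_rate, notes, discount — PK (supplier_id, status, weight) and explicit NOT NULL columns excluded).
warehouses: 3 nullable (currency, discount, quantity — PK (code, warehouse_id, region) and explicit NOT NULL columns excluded).
reviews: 3 nullable (price, sku, quantity — PK (stock, status) and explicit NOT NULL columns excluded).
orders: 6 nullable (city, country, priority, notes, description, stock — PK (address, price) and explicit NOT NULL columns excluded).
shipments: 6 nullable (email, address, priority, discount, name, weight — PK (shipment_id) and explicit NOT NULL columns excluded).
Total: 6 + 3 + 3 + 6 + 6 = 24.

24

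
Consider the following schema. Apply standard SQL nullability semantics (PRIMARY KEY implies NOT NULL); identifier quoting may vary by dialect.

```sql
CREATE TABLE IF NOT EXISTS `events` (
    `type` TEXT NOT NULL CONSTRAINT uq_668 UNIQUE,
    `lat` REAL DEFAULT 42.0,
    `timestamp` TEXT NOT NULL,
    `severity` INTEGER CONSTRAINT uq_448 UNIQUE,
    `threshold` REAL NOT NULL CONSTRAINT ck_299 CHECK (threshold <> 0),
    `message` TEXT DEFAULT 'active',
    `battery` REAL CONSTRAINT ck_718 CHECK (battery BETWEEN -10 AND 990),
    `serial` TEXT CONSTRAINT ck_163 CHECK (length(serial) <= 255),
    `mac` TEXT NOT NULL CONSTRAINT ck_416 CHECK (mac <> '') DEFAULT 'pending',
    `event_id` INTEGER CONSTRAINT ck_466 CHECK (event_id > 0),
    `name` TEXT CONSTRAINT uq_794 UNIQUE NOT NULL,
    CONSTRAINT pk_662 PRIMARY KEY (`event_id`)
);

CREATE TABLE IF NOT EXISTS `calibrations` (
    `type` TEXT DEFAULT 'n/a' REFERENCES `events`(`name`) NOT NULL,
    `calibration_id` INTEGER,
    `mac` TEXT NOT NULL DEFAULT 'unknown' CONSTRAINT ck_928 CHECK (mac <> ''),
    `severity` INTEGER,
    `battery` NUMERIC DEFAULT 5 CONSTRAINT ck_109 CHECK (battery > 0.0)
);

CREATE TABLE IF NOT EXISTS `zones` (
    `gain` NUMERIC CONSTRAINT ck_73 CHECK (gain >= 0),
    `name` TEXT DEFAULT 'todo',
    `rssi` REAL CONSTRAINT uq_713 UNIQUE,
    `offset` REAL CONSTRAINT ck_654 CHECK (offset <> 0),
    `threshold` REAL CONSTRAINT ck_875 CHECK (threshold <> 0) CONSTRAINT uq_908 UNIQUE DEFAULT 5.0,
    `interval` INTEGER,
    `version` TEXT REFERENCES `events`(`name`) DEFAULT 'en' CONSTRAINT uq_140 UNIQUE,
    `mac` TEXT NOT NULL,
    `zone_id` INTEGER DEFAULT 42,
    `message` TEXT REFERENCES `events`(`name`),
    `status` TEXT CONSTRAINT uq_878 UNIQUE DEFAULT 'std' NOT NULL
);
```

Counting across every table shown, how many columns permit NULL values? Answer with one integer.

17

events: 5 nullable (lat, severity, message, battery, serial — PK (event_id) and explicit NOT NULL columns excluded).
calibrations: 3 nullable (calibration_id, severity, battery — PK none and explicit NOT NULL columns excluded).
zones: 9 nullable (gain, name, rssi, offset, threshold, interval, version, zone_id, message — PK none and explicit NOT NULL columns excluded).
Total: 5 + 3 + 9 = 17.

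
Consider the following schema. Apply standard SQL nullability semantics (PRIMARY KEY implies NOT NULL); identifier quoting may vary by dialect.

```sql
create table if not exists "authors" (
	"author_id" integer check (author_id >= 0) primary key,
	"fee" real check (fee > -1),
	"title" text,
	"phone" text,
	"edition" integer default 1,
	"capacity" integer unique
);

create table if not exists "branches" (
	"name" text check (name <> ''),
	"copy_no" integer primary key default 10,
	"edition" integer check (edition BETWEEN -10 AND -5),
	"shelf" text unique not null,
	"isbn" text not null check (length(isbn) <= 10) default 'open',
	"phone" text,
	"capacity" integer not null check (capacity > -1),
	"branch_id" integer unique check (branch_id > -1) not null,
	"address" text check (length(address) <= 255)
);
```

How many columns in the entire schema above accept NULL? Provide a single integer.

9

authors: 5 nullable (fee, title, phone, edition, capacity — PK (author_id) and explicit NOT NULL columns excluded).
branches: 4 nullable (name, edition, phone, address — PK (copy_no) and explicit NOT NULL columns excluded).
Total: 5 + 4 = 9.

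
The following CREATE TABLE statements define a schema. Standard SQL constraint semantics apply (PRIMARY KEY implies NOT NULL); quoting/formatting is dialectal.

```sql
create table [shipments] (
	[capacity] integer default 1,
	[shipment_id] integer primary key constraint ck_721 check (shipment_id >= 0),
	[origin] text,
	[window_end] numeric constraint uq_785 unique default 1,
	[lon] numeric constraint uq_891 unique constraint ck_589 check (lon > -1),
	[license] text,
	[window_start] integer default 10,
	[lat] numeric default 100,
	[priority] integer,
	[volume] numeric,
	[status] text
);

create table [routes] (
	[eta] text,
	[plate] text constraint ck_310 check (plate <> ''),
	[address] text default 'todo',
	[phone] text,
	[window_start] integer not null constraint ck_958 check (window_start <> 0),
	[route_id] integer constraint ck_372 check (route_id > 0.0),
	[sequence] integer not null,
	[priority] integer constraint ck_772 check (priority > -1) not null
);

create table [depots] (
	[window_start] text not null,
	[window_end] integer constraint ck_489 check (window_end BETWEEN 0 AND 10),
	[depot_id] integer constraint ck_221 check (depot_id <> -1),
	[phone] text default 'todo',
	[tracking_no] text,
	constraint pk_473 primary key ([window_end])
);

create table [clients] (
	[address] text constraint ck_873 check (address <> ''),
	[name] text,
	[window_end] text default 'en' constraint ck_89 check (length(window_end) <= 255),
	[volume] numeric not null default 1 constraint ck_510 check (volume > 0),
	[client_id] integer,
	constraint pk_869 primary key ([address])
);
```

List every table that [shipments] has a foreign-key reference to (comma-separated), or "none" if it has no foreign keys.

none

No column in shipments has a REFERENCES clause.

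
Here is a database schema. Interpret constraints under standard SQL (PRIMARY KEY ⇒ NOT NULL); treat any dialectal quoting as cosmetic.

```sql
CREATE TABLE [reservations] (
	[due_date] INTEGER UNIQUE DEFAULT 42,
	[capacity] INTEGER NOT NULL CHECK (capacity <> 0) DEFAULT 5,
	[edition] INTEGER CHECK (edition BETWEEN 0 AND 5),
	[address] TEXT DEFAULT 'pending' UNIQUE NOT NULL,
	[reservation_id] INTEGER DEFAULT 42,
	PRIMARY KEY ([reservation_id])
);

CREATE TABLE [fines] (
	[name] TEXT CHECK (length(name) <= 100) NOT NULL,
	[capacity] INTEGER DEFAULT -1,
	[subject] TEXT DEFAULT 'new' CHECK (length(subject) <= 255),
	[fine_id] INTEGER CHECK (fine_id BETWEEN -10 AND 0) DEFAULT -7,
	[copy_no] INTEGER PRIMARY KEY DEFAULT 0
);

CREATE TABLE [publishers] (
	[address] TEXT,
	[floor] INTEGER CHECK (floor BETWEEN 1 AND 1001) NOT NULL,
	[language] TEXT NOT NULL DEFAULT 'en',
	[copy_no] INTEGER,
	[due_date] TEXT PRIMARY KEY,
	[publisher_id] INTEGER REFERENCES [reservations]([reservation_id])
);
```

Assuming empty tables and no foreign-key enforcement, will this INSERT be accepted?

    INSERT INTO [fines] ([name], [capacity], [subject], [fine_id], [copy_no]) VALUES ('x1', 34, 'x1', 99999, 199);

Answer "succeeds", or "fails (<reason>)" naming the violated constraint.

fails (CHECK on fine_id)

The value 99999 for fine_id violates CHECK (fine_id BETWEEN -10 AND 0).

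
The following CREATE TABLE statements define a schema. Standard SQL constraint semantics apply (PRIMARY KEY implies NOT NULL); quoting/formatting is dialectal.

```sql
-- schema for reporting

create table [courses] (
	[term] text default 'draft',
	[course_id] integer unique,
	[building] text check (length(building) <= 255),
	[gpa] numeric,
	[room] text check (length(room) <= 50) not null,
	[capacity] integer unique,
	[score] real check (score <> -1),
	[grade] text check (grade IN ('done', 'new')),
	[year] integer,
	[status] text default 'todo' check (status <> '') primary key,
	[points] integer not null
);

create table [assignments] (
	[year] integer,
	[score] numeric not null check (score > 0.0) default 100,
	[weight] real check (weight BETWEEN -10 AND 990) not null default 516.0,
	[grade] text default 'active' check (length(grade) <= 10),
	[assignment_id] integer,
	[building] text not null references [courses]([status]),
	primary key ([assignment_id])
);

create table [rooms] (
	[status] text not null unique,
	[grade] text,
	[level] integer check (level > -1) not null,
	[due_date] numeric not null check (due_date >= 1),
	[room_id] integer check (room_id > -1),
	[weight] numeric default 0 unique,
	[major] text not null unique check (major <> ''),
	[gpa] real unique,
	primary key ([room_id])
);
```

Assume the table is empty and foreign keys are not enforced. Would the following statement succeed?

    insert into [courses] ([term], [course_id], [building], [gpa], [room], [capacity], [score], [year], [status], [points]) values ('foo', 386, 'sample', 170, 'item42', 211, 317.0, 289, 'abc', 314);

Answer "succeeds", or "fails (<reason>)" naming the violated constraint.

NOT NULL columns: points is supplied; room is supplied; status is supplied.
CHECK constraints: 'sample' satisfies (length(building) <= 255); 'item42' satisfies (length(room) <= 50); 317.0 satisfies (score <> -1); 'abc' satisfies (status <> '').
No constraint is violated.

succeeds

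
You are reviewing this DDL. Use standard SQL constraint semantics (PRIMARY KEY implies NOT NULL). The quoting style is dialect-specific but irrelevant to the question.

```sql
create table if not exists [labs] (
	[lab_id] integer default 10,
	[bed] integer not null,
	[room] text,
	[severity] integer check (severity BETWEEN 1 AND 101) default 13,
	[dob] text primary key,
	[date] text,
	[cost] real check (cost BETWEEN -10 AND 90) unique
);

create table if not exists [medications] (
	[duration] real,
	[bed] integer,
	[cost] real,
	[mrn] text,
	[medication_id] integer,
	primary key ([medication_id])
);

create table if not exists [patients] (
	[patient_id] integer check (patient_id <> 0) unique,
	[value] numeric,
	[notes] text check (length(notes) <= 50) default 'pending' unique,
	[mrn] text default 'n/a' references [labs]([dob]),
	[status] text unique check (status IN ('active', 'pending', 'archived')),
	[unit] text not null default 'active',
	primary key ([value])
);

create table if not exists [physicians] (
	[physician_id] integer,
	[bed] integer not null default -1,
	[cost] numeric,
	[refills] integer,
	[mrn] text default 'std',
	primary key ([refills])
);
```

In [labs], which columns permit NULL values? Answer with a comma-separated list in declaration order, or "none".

lab_id, room, severity, date, cost

- lab_id: DEFAULT only fills an omitted column; an explicit NULL is still allowed → nullable.
- bed: declared NOT NULL → not nullable.
- room: no NOT NULL constraint applies → nullable.
- severity: CHECK does not forbid NULL (a CHECK constraint passes when its expression is NULL) → nullable.
- dob: part of the PRIMARY KEY, which implies NOT NULL → not nullable.
- date: no NOT NULL constraint applies → nullable.
- cost: CHECK does not forbid NULL (a CHECK constraint passes when its expression is NULL) → nullable.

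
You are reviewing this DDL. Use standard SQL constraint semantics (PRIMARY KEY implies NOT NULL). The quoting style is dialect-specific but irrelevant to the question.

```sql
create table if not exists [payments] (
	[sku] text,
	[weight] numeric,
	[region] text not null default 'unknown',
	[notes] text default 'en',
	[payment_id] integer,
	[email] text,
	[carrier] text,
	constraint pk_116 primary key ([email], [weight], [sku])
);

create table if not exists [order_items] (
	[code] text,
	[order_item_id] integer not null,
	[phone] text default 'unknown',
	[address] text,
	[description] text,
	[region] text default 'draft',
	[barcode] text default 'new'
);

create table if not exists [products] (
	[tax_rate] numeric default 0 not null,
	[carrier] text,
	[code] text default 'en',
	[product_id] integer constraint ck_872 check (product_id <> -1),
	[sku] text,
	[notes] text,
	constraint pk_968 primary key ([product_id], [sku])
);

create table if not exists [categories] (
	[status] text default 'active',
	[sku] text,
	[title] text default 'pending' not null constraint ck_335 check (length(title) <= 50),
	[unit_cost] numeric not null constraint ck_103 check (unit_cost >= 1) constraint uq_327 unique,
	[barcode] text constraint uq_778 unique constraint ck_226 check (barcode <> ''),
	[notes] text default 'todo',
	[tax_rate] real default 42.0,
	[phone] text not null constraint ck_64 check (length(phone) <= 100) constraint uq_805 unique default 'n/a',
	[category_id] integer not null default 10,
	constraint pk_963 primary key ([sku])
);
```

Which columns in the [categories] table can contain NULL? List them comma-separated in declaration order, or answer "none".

- status: DEFAULT only fills an omitted column; an explicit NULL is still allowed → nullable.
- sku: part of the PRIMARY KEY, which implies NOT NULL → not nullable.
- title: declared NOT NULL → not nullable.
- unit_cost: declared NOT NULL → not nullable.
- barcode: CHECK does not forbid NULL (a CHECK constraint passes when its expression is NULL) → nullable.
- notes: DEFAULT only fills an omitted column; an explicit NULL is still allowed → nullable.
- tax_rate: DEFAULT only fills an omitted column; an explicit NULL is still allowed → nullable.
- phone: declared NOT NULL → not nullable.
- category_id: declared NOT NULL → not nullable.

status, barcode, notes, tax_rate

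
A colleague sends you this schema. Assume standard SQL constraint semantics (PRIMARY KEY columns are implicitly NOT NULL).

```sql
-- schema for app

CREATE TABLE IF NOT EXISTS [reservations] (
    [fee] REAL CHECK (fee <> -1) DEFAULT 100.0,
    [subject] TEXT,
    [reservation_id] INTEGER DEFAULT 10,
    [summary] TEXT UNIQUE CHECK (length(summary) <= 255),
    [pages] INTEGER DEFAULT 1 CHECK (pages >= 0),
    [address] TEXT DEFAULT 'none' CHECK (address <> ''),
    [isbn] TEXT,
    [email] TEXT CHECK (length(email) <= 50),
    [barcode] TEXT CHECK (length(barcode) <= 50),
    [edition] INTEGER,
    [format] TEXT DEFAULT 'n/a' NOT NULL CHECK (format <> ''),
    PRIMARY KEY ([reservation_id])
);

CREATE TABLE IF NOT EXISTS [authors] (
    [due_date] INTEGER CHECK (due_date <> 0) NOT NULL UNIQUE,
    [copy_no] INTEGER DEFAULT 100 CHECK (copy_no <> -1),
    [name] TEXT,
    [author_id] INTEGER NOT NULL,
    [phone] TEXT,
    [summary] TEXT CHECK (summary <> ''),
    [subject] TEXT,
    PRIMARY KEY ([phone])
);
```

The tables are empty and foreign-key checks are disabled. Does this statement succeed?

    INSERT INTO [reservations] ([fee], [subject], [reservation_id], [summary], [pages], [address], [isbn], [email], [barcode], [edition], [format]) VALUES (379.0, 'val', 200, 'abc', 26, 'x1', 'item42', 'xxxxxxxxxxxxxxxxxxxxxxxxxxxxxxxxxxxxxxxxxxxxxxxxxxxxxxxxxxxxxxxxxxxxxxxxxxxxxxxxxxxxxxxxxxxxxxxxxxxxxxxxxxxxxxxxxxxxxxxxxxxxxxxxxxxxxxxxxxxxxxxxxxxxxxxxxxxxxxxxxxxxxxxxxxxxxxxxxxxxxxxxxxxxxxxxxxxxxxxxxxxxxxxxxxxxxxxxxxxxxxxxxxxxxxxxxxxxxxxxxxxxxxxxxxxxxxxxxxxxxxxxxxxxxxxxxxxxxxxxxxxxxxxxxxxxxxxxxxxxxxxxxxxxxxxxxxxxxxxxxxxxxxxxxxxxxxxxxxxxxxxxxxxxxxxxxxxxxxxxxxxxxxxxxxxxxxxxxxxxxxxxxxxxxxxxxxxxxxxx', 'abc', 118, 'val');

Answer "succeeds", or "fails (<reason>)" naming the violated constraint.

The value 'xxxxxxxxxxxxxxxxxxxxxxxxxxxxxxxxxxxxxxxxxxxxxxxxxxxxxxxxxxxxxxxxxxxxxxxxxxxxxxxxxxxxxxxxxxxxxxxxxxxxxxxxxxxxxxxxxxxxxxxxxxxxxxxxxxxxxxxxxxxxxxxxxxxxxxxxxxxxxxxxxxxxxxxxxxxxxxxxxxxxxxxxxxxxxxxxxxxxxxxxxxxxxxxxxxxxxxxxxxxxxxxxxxxxxxxxxxxxxxxxxxxxxxxxxxxxxxxxxxxxxxxxxxxxxxxxxxxxxxxxxxxxxxxxxxxxxxxxxxxxxxxxxxxxxxxxxxxxxxxxxxxxxxxxxxxxxxxxxxxxxxxxxxxxxxxxxxxxxxxxxxxxxxxxxxxxxxxxxxxxxxxxxxxxxxxxxxxxxxxx' for email violates CHECK (length(email) <= 50).

fails (CHECK on email)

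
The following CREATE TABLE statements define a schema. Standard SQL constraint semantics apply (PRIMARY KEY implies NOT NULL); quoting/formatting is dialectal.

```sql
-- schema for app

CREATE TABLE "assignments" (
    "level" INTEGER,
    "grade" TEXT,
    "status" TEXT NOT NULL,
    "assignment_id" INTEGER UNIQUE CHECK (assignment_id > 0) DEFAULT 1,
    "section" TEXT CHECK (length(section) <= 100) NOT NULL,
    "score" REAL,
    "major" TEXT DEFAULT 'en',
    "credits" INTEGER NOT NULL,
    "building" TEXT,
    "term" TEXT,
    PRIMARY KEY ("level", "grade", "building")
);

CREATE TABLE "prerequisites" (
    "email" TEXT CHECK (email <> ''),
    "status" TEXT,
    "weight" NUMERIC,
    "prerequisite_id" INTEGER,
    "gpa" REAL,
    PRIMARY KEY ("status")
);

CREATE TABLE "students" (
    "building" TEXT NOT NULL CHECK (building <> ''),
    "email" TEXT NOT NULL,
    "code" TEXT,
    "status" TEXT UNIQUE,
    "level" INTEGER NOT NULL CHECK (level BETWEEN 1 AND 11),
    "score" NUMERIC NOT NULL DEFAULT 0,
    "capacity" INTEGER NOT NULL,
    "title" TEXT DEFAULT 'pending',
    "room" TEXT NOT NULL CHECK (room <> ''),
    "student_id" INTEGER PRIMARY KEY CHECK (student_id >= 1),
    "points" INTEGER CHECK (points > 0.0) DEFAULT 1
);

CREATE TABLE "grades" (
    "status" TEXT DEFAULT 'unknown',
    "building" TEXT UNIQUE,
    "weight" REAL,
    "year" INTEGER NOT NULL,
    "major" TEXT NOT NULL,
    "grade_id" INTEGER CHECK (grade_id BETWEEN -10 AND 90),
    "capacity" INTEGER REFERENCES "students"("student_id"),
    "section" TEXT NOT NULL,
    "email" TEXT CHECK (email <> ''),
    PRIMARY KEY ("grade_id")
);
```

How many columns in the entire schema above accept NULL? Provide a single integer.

17

assignments: 4 nullable (assignment_id, score, major, term — PK (level, grade, building) and explicit NOT NULL columns excluded).
prerequisites: 4 nullable (email, weight, prerequisite_id, gpa — PK (status) and explicit NOT NULL columns excluded).
students: 4 nullable (code, status, title, points — PK (student_id) and explicit NOT NULL columns excluded).
grades: 5 nullable (status, building, weight, capacity, email — PK (grade_id) and explicit NOT NULL columns excluded).
Total: 4 + 4 + 4 + 5 = 17.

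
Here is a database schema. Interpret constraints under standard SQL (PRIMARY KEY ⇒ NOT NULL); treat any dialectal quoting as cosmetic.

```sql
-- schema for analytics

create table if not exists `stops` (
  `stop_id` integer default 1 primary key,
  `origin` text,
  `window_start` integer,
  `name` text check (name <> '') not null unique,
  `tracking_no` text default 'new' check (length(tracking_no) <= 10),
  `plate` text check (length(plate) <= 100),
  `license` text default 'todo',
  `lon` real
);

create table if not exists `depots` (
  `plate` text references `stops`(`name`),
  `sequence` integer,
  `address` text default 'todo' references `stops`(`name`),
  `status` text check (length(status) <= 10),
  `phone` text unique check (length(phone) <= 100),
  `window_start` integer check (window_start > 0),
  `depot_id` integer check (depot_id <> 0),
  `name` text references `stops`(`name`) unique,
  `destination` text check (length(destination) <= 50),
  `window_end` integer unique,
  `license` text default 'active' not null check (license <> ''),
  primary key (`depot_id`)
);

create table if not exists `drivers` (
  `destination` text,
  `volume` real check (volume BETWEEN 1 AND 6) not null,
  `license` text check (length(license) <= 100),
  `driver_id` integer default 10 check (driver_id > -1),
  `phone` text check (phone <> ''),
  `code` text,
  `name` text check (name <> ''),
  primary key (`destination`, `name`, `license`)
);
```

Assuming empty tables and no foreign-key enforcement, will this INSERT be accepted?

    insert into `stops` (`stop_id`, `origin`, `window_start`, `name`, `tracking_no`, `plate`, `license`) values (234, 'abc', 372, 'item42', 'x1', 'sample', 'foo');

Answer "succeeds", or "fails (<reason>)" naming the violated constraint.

NOT NULL columns: name is supplied; stop_id is supplied.
CHECK constraints: 'item42' satisfies (name <> ''); 'x1' satisfies (length(tracking_no) <= 10); 'sample' satisfies (length(plate) <= 100).
No constraint is violated.

succeeds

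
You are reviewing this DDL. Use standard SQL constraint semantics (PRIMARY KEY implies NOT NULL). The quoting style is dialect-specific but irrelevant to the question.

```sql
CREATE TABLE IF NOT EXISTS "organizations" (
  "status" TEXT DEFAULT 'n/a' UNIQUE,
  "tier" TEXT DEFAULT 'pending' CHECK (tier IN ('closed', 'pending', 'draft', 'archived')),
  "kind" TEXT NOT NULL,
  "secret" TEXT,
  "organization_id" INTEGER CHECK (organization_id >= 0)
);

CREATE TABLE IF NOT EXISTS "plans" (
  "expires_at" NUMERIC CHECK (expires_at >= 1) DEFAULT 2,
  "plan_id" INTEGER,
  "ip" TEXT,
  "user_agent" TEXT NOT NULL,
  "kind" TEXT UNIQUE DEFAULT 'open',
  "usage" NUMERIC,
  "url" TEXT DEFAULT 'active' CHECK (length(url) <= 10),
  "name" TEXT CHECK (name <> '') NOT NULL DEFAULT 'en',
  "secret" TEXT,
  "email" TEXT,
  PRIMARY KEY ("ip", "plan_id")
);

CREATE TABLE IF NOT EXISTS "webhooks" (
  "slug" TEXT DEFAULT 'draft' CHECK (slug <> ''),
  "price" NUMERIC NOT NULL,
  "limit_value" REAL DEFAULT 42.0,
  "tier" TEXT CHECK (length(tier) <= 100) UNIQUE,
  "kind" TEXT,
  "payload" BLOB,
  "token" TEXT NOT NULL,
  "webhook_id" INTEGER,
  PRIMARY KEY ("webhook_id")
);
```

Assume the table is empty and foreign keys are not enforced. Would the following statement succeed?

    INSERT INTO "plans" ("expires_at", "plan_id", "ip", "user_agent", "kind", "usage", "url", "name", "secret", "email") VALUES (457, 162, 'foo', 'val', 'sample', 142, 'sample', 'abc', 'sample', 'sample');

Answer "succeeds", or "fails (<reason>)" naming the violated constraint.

succeeds

NOT NULL columns: ip is supplied; name is supplied; plan_id is supplied; user_agent is supplied.
CHECK constraints: 457 satisfies (expires_at >= 1); 'sample' satisfies (length(url) <= 10); 'abc' satisfies (name <> '').
No constraint is violated.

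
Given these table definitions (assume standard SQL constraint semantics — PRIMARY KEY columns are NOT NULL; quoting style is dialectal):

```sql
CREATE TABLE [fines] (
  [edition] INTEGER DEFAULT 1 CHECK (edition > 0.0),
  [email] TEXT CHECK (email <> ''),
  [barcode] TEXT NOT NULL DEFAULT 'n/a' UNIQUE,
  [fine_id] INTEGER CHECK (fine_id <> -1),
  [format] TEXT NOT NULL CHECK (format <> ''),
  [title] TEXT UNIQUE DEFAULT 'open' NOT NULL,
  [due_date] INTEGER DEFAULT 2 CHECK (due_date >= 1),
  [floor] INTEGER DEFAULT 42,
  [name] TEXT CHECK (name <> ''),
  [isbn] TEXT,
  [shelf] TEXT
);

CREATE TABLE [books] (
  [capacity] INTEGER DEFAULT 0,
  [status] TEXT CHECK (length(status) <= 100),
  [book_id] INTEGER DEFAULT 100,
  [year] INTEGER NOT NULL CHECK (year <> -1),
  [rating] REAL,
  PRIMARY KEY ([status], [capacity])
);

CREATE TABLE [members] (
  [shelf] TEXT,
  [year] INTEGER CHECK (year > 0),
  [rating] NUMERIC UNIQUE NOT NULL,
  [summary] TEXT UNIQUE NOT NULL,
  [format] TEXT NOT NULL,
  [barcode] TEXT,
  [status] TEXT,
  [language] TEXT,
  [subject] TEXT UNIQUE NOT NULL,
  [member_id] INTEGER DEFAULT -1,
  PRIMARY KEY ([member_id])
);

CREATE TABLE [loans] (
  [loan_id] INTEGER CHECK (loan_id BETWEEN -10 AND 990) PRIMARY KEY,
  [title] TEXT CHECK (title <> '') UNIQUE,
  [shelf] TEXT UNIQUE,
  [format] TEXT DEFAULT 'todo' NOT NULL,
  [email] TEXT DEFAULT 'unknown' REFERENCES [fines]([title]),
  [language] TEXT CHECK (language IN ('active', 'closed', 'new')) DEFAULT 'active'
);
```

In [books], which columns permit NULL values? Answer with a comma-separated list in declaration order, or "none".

- capacity: part of the PRIMARY KEY, which implies NOT NULL → not nullable.
- status: part of the PRIMARY KEY, which implies NOT NULL → not nullable.
- book_id: DEFAULT only fills an omitted column; an explicit NULL is still allowed → nullable.
- year: declared NOT NULL → not nullable.
- rating: no NOT NULL constraint applies → nullable.

book_id, rating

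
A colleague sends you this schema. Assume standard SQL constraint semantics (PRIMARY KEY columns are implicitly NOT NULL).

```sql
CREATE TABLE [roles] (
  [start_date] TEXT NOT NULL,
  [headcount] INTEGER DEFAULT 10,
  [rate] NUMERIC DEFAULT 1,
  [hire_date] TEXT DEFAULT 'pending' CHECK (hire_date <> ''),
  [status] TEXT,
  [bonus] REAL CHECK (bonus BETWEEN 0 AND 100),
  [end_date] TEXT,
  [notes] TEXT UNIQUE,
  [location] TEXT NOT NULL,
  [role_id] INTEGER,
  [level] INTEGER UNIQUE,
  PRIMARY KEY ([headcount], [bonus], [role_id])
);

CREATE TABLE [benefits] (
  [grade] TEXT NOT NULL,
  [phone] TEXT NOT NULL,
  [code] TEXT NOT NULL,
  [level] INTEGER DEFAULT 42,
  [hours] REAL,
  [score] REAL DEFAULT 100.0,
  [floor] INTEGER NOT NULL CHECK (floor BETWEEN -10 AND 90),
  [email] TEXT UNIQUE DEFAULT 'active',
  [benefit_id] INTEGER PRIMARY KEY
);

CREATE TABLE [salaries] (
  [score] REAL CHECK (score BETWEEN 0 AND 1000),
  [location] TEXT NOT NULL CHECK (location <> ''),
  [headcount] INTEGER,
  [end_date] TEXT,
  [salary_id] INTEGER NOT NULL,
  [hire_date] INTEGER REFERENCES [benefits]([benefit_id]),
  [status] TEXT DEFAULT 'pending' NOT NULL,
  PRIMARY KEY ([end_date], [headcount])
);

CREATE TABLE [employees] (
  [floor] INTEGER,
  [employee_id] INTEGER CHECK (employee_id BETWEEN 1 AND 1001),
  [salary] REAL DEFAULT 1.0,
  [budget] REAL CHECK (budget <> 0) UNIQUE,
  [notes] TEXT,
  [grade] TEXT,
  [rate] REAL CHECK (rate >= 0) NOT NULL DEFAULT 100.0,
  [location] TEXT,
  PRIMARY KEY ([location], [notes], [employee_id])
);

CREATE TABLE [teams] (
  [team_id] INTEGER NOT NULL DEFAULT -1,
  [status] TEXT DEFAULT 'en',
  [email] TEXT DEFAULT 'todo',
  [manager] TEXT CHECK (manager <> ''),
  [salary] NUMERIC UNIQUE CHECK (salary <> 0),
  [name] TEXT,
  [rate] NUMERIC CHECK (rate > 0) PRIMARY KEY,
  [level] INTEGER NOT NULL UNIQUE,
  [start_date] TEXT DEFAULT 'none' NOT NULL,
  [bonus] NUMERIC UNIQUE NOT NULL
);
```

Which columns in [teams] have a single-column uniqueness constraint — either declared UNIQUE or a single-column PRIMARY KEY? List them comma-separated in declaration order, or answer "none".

salary, rate, level, bonus

- team_id: no UNIQUE or single-column PK constraint.
- status: no UNIQUE or single-column PK constraint.
- email: no UNIQUE or single-column PK constraint.
- manager: no UNIQUE or single-column PK constraint.
- salary: declared UNIQUE → unique.
- name: no UNIQUE or single-column PK constraint.
- rate: single-column PRIMARY KEY → unique.
- level: declared UNIQUE → unique.
- start_date: no UNIQUE or single-column PK constraint.
- bonus: declared UNIQUE → unique.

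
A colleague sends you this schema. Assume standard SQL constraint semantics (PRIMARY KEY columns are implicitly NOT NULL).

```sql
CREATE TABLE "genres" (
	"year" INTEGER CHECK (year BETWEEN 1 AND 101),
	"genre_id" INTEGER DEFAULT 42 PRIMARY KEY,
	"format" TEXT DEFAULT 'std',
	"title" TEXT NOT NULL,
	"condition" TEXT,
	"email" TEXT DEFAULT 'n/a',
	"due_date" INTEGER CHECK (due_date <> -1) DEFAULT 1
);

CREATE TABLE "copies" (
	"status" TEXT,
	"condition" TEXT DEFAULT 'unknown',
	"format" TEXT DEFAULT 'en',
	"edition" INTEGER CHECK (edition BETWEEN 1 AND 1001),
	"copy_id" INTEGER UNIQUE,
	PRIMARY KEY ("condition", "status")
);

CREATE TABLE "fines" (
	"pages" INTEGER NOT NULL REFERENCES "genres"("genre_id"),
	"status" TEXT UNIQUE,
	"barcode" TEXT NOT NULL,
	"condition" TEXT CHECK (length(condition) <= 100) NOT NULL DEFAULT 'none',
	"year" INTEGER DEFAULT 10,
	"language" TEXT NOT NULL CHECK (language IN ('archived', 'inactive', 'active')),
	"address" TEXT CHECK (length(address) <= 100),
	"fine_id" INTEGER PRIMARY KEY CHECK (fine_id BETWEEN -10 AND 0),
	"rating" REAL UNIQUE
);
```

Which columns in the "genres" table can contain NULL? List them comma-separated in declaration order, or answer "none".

- year: CHECK does not forbid NULL (a CHECK constraint passes when its expression is NULL) → nullable.
- genre_id: part of the PRIMARY KEY, which implies NOT NULL → not nullable.
- format: DEFAULT only fills an omitted column; an explicit NULL is still allowed → nullable.
- title: declared NOT NULL → not nullable.
- condition: no NOT NULL constraint applies → nullable.
- email: DEFAULT only fills an omitted column; an explicit NULL is still allowed → nullable.
- due_date: CHECK does not forbid NULL (a CHECK constraint passes when its expression is NULL) → nullable.

year, format, condition, email, due_date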